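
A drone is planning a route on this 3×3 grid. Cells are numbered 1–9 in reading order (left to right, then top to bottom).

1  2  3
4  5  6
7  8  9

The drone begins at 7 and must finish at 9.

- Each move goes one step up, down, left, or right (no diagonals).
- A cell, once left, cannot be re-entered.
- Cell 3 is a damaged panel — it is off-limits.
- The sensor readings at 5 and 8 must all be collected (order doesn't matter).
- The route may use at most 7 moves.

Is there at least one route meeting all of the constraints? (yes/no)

One route that works: 7 → 4 → 5 → 8 → 9.

yes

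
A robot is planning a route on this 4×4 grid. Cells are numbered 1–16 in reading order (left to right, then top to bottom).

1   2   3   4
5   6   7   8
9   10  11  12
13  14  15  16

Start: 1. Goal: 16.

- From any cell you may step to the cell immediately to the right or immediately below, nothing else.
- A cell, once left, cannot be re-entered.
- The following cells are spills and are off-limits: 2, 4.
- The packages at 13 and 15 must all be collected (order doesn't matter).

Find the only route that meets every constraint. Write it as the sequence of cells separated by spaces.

Moves only go right or down, so the column and row indices never decrease.
Route from 1: 3× down (reaching 13), 3× right (reaching 16) — 6 moves in all.
Check: all required cells visited.

1 5 9 13 14 15 16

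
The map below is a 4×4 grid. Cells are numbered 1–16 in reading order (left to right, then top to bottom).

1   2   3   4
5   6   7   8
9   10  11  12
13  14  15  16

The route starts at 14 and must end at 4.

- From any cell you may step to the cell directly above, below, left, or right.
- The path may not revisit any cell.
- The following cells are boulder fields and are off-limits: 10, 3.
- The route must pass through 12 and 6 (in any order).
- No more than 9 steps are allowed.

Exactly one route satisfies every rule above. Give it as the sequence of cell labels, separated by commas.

14, 13, 9, 5, 6, 7, 11, 12, 8, 4

The budget equals the shortest possible length, so every move has to be on a shortest route through the required cells.
Route from 14: left to 13, 2× up (reaching 5), 2× right (reaching 7), down to 11, right to 12, 2× up (reaching 4) — 9 moves in all.
Check: all required cells visited; 9 ≤ 9 moves.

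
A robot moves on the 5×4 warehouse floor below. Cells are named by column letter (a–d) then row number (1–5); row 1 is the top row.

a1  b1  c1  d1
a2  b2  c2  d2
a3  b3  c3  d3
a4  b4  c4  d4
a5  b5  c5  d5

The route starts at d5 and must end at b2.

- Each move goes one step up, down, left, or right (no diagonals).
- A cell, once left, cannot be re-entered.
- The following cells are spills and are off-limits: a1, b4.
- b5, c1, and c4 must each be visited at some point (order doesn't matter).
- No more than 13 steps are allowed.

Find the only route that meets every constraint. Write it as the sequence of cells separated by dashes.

d5 - d4 - c4 - c5 - b5 - a5 - a4 - a3 - b3 - c3 - c2 - c1 - b1 - b2

The budget equals the shortest possible length, so every move has to be on a shortest route through the required cells.
Route from d5: up to d4, left to c4, down to c5, 2× left (reaching a5), 2× up (reaching a3), 2× right (reaching c3), 2× up (reaching c1), left to b1, down to b2 — 13 moves in all.
Check: all required cells visited; 13 ≤ 13 moves.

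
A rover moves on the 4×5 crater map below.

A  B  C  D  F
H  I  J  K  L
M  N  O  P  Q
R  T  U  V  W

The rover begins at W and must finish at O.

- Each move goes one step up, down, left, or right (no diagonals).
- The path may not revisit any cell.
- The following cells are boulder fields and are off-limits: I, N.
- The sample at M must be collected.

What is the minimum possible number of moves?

11

Any route passes through M somewhere between W and O. Summing Manhattan distances along the two legs (W → M → O) gives a lower bound of 5 + 2 = 7 moves.
That bound ignores the blocked cells. Measuring each leg by the fewest moves that actually steer around them (W→M: 5; M→O: 4) raises the lower bound to 9.
The shortest route satisfying every rule uses 11 moves: W → V → U → T → R → M → H → A → B → C → J → O.
The bound of 9 isn't tight here; checking systematically, no route of length 9 through 10 satisfies every constraint, so 11 is the minimum.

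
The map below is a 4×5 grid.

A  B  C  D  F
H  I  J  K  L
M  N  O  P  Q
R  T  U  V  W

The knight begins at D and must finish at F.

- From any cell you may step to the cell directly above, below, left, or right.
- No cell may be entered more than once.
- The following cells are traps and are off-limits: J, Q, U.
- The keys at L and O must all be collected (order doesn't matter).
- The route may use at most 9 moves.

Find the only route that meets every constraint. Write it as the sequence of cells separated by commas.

The 9-move cap with required stops at L, O leaves no slack for detours.
Route from D: left 2 to B, down 2 to N, right 2 to P, up 1 to K, right 1 to L, up 1 to F — 9 moves in all.
Check: all required cells visited; 9 ≤ 9 moves.

D, C, B, I, N, O, P, K, L, F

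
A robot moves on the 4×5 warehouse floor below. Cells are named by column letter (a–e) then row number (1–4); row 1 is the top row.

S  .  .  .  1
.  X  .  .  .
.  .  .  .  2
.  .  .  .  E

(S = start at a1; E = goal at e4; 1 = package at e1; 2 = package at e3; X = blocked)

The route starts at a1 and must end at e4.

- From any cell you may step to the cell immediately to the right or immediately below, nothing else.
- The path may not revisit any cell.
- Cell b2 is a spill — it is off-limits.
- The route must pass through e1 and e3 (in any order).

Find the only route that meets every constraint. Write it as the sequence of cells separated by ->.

Moves only go right or down, so the column and row indices never decrease.
Route from a1: 4× right (reaching e1), 3× down (reaching e4) — 7 moves in all.
Check: all required cells visited.

a1 -> b1 -> c1 -> d1 -> e1 -> e2 -> e3 -> e4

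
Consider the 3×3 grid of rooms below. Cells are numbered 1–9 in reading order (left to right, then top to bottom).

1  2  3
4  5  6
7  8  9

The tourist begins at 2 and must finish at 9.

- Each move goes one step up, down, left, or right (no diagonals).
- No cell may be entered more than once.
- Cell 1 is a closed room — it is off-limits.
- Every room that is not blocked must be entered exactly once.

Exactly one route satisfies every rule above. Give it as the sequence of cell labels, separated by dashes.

Need to visit all 8 open cells exactly once, starting at 2 and ending at 9.
Cell 7 has only two open neighbours (4 and 8), so the path must pass straight through it: one of those is the cell it's entered from and the other is where it exits.
Route from 2: right 1 to 3, down 1 to 6, left 2 to 4, down 1 to 7, right 2 to 9 — 7 moves in all.
Check: all 8 open cells covered.

2 - 3 - 6 - 5 - 4 - 7 - 8 - 9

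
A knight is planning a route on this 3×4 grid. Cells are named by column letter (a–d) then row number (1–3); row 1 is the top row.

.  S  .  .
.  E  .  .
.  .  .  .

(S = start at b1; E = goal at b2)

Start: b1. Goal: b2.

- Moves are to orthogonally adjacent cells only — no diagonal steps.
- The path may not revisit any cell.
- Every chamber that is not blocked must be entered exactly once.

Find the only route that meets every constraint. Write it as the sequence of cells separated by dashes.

Need to visit all 12 open cells exactly once, starting at b1 and ending at b2.
Cell a1 has only two open neighbours (a2 and b1), so the path must pass straight through it: one of those is the cell it's entered from and the other is where it exits.
Route from b1: left 1 to a1, down 2 to a3, right 3 to d3, up 2 to d1, left 1 to c1, down 1 to c2, left 1 to b2 — 11 moves in all.
Check: all 12 open cells covered.

b1 - a1 - a2 - a3 - b3 - c3 - d3 - d2 - d1 - c1 - c2 - b2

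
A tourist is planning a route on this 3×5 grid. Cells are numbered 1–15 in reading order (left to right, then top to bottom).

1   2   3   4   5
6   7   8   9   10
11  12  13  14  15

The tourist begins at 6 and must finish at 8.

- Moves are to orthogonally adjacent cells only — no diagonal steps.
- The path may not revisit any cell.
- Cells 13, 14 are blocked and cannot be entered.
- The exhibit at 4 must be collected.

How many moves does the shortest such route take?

Any route passes through 4 somewhere between 6 and 8. Summing Manhattan distances along the two legs (6 → 4 → 8) gives a lower bound of 4 + 2 = 6 moves.
A route of 6 moves achieves this: 6 → 1 → 2 → 3 → 4 → 9 → 8.
Since 6 matches the lower bound, it is optimal.

6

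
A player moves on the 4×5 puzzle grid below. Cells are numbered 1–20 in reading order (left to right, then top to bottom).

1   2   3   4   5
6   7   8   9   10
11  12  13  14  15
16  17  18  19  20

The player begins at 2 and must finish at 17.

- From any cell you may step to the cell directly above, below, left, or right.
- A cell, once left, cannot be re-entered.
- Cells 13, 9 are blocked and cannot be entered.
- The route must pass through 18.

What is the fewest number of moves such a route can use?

9

Any route passes through 18 somewhere between 2 and 17. Summing Manhattan distances along the two legs (2 → 18 → 17) gives a lower bound of 4 + 1 = 5 moves.
The shortest route satisfying every rule uses 9 moves: 2 → 3 → 4 → 5 → 10 → 15 → 20 → 19 → 18 → 17.
The no-revisit rule (legs can't share cells) pushes the minimum above the 5-move bound; an exhaustive check rules out every length from 5 to 8 (on a 4-connected grid the length of any start-to-goal walk has the same parity as the Manhattan bound, so only lengths 5, 7, 9, … need checking), leaving 9 as the minimum.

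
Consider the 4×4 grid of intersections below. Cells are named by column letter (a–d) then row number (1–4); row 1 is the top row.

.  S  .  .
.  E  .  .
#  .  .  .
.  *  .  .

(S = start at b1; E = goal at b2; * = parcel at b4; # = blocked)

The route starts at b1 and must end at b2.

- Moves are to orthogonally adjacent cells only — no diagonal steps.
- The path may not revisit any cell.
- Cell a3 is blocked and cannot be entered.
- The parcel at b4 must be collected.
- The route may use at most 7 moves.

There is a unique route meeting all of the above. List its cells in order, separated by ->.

The 7-move cap with required stops at b4 leaves no slack for detours.
Route from b1: right to c1, 3× down (reaching c4), left to b4, 2× up (reaching b2) — 7 moves in all.
Check: all required cells visited; 7 ≤ 7 moves.

b1 -> c1 -> c2 -> c3 -> c4 -> b4 -> b3 -> b2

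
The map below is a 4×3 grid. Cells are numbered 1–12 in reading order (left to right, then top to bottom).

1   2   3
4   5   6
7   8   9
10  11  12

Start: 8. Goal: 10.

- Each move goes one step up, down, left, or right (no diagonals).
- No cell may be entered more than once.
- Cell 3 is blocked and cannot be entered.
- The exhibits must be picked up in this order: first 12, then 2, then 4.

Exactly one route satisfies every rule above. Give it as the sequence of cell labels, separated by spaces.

The waypoints must appear in the order 12, 2, 4, with no cell reused.
Route from 8: down 1 to 11, right 1 to 12, up 2 to 6, left 1 to 5, up 1 to 2, left 1 to 1, down 3 to 10 — 10 moves in all.
Check: order respected (12 at step 2, 2 at step 6, 4 at step 8).

8 11 12 9 6 5 2 1 4 7 10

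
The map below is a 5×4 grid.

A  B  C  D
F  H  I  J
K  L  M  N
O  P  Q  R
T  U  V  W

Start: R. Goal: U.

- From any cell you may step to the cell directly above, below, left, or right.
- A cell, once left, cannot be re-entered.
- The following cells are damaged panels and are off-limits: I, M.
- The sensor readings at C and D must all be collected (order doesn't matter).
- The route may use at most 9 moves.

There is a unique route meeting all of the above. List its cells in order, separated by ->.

The 9-move cap with required stops at C, D leaves no slack for detours.
Route from R: 3× up (reaching D), 2× left (reaching B), 4× down (reaching U) — 9 moves in all.
Check: all required cells visited; 9 ≤ 9 moves.

R -> N -> J -> D -> C -> B -> H -> L -> P -> U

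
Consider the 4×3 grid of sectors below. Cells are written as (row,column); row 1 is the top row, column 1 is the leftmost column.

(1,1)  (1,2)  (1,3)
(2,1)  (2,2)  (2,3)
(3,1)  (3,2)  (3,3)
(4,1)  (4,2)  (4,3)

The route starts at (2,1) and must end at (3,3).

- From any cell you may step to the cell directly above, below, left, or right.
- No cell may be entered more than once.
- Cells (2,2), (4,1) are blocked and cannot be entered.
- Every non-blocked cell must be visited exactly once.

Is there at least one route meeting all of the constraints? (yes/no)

no

Exhausting the options from (2,1), every branch either dead-ends against blocked cells, would have to re-enter a cell already used, or reaches the goal with a constraint still unmet.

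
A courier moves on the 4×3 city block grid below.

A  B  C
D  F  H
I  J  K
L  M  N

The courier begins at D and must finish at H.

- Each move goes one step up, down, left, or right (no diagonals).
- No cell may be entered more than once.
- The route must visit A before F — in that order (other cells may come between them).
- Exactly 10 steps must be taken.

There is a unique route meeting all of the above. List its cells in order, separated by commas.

The waypoints must appear in the order A, F, with no cell reused.
Route from D: up 1 to A, right 1 to B, down 2 to J, left 1 to I, down 1 to L, right 2 to N, up 2 to H — 10 moves in all.
Check: order respected (A at step 1, F at step 3); 10 moves as required.

D, A, B, F, J, I, L, M, N, K, H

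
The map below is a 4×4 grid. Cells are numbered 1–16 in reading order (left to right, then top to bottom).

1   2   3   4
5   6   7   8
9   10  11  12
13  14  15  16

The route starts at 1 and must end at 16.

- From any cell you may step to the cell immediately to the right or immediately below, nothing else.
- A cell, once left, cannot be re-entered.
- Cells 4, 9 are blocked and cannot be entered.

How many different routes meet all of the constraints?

15

A right/down-only route from 1 to 16 makes exactly 3 down-moves and 3 right-moves in some order.
With no other constraints that would be C(6,3) = 20 routes.
Subtract routes through each blocked cell (inclusion–exclusion for overlaps): − through 4: 1 − through 9: 4 → 15.
That gives 15 routes.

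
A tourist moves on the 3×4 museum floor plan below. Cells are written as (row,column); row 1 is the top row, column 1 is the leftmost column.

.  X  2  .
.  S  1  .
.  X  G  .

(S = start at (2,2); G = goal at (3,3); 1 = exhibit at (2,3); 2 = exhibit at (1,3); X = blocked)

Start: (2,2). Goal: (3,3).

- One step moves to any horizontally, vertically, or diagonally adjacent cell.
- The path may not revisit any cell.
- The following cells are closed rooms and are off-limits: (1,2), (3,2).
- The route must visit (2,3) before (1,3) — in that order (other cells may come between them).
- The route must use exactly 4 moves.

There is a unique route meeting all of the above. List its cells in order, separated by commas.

(2,2), (2,3), (1,3), (2,4), (3,3)

The waypoints must appear in the order (2,3), (1,3), with no cell reused.
Route from (2,2): right 1 to (2,3), up 1 to (1,3), down-right 1 to (2,4), down-left 1 to (3,3) — 4 moves in all.
Check: order respected (1 at step 1, 2 at step 2); 4 moves as required.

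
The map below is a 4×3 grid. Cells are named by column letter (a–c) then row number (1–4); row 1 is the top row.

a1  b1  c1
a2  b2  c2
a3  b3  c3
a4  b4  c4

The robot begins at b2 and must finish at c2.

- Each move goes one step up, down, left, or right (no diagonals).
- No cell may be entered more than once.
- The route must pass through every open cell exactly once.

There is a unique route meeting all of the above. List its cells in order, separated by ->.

b2 -> b3 -> c3 -> c4 -> b4 -> a4 -> a3 -> a2 -> a1 -> b1 -> c1 -> c2

Need to visit all 12 open cells exactly once, starting at b2 and ending at c2.
Route from b2: down 1 to b3, right 1 to c3, down 1 to c4, left 2 to a4, up 3 to a1, right 2 to c1, down 1 to c2 — 11 moves in all.
Check: all 12 open cells covered.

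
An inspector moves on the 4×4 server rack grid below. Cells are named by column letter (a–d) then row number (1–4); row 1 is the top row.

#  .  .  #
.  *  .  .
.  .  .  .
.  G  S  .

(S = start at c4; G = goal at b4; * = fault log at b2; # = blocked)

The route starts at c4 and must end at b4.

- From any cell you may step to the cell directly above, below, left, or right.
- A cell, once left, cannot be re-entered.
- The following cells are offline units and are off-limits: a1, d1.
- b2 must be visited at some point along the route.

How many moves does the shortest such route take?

5

Any route passes through b2 somewhere between c4 and b4. Summing Manhattan distances along the two legs (c4 → b2 → b4) gives a lower bound of 3 + 2 = 5 moves.
A route of 5 moves achieves this: c4 → c3 → c2 → b2 → b3 → b4.
Since 5 matches the lower bound, it is optimal.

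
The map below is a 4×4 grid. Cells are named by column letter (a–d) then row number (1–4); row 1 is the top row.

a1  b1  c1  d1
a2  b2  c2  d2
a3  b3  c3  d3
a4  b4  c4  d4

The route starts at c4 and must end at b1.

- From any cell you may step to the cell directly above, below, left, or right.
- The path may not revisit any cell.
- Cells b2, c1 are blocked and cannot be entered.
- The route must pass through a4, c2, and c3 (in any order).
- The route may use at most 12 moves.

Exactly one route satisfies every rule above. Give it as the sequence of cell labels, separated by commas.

c4, d4, d3, d2, c2, c3, b3, b4, a4, a3, a2, a1, b1

Any route must reach a4, c2, and c3 and still end at b1 within 12 moves, so the order of the required stops is forced.
Route from c4: right to d4, 2× up (reaching d2), left to c2, down to c3, left to b3, down to b4, left to a4, 3× up (reaching a1), right to b1 — 12 moves in all.
Check: all required cells visited; 12 ≤ 12 moves.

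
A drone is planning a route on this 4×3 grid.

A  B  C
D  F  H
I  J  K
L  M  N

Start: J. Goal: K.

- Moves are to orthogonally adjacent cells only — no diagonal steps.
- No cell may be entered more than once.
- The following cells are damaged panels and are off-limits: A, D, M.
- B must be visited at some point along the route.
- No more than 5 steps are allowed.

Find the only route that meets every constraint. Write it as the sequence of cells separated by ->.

J -> F -> B -> C -> H -> K

The 5-move cap with required stops at B leaves no slack for detours.
Route from J: 2× up (reaching B), right to C, 2× down (reaching K) — 5 moves in all.
Check: all required cells visited; 5 ≤ 5 moves.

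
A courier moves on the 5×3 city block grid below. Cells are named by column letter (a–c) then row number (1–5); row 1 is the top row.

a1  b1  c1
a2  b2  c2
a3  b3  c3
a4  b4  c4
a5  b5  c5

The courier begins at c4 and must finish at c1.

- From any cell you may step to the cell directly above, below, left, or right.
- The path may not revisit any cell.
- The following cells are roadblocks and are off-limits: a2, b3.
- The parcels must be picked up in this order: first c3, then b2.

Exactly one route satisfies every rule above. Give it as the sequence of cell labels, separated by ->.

c4 -> c3 -> c2 -> b2 -> b1 -> c1

The waypoints must appear in the order c3, b2, with no cell reused.
Route from c4: up 2 to c2, left 1 to b2, up 1 to b1, right 1 to c1 — 5 moves in all.
Check: order respected (c3 at step 1, b2 at step 3).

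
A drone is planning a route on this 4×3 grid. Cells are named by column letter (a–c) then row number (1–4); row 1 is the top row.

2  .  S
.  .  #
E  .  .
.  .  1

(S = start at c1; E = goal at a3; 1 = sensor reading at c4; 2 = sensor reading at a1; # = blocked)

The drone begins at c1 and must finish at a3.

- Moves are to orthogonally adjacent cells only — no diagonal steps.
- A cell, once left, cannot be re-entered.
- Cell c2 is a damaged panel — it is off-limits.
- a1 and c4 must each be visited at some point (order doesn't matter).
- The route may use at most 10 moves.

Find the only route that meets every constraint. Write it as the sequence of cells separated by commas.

The budget equals the shortest possible length, so every move has to be on a shortest route through the required cells.
Route from c1: left 2 to a1, down 1 to a2, right 1 to b2, down 1 to b3, right 1 to c3, down 1 to c4, left 2 to a4, up 1 to a3 — 10 moves in all.
Check: all required cells visited; 10 ≤ 10 moves.

c1, b1, a1, a2, b2, b3, c3, c4, b4, a4, a3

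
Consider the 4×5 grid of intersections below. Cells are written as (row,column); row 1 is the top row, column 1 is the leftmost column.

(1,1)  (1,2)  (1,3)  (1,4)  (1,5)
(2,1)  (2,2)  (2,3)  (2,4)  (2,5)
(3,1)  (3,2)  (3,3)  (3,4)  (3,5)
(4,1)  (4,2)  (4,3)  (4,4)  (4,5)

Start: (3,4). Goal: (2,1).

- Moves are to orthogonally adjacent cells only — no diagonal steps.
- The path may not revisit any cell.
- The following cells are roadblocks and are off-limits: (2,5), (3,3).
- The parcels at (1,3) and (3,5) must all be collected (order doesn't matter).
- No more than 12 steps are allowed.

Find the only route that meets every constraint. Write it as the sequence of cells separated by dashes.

(3,4) - (3,5) - (4,5) - (4,4) - (4,3) - (4,2) - (3,2) - (2,2) - (2,3) - (1,3) - (1,2) - (1,1) - (2,1)

Any route must reach (1,3) and (3,5) and still end at (2,1) within 12 moves, so the order of the required stops is forced.
Route from (3,4): right to (3,5), down to (4,5), 3× left (reaching (4,2)), 2× up (reaching (2,2)), right to (2,3), up to (1,3), 2× left (reaching (1,1)), down to (2,1) — 12 moves in all.
Check: all required cells visited; 12 ≤ 12 moves.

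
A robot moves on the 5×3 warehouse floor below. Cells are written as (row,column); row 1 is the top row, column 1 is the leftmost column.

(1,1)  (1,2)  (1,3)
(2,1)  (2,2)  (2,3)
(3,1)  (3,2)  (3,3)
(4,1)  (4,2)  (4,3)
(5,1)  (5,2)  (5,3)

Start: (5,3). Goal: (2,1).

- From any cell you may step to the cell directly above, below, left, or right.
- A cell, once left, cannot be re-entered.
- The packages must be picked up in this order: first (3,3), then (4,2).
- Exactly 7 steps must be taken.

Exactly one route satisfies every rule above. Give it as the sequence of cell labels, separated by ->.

(5,3) -> (4,3) -> (3,3) -> (3,2) -> (4,2) -> (4,1) -> (3,1) -> (2,1)

The waypoints must appear in the order (3,3), (4,2), with no cell reused.
Route from (5,3): 2× up (reaching (3,3)), left to (3,2), down to (4,2), left to (4,1), 2× up (reaching (2,1)) — 7 moves in all.
Check: order respected ((3,3) at step 2, (4,2) at step 4); 7 moves as required.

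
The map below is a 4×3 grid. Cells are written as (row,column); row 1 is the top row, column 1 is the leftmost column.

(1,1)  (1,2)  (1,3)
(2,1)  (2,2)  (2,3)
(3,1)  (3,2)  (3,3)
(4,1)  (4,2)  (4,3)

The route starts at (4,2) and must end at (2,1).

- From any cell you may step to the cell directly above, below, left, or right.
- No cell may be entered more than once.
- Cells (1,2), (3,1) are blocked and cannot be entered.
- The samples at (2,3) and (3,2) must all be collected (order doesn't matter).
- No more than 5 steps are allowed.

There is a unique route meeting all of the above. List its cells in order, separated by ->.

Any route must reach (2,3) and (3,2) and still end at (2,1) within 5 moves, so the order of the required stops is forced.
Route from (4,2): up to (3,2), right to (3,3), up to (2,3), 2× left (reaching (2,1)) — 5 moves in all.
Check: all required cells visited; 5 ≤ 5 moves.

(4,2) -> (3,2) -> (3,3) -> (2,3) -> (2,2) -> (2,1)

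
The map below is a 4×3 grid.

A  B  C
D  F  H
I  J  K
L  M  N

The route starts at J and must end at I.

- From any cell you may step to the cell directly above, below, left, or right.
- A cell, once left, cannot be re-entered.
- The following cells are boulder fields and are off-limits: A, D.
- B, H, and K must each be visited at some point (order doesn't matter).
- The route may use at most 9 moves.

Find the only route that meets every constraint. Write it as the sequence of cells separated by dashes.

Any route must reach B, H, and K and still end at I within 9 moves, so the order of the required stops is forced.
Route from J: 2× up (reaching B), right to C, 3× down (reaching N), 2× left (reaching L), up to I — 9 moves in all.
Check: all required cells visited; 9 ≤ 9 moves.

J - F - B - C - H - K - N - M - L - I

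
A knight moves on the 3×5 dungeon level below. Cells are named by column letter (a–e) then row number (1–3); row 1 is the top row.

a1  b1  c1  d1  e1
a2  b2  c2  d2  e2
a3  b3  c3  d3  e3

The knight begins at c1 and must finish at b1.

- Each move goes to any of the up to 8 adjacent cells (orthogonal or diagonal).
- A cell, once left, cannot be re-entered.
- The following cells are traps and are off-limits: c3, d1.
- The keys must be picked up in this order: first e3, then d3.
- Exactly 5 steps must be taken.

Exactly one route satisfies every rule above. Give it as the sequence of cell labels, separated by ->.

c1 -> d2 -> e3 -> d3 -> c2 -> b1

The waypoints must appear in the order e3, d3, with no cell reused.
Route from c1: down-right 2 to e3, left 1 to d3, up-left 2 to b1 — 5 moves in all.
Check: order respected (e3 at step 2, d3 at step 3); 5 moves as required.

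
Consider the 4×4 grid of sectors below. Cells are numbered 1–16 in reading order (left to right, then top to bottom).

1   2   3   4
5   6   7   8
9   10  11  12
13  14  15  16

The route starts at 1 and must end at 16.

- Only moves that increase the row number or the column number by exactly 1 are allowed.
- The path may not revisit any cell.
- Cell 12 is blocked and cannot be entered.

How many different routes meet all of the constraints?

A right/down-only route from 1 to 16 makes exactly 3 down-moves and 3 right-moves in some order.
With no other constraints that would be C(6,3) = 20 routes.
Subtract routes through each blocked cell (inclusion–exclusion for overlaps): − through 12: 10 → 10.
That gives 10 routes.

10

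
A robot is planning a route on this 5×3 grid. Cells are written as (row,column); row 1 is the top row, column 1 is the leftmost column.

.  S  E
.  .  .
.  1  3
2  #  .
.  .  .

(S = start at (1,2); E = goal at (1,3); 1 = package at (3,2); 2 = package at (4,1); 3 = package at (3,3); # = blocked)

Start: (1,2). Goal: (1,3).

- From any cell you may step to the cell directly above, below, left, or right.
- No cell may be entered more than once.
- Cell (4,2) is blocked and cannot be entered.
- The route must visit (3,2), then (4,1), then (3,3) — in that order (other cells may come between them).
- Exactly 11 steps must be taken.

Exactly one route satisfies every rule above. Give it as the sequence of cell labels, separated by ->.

(1,2) -> (2,2) -> (3,2) -> (3,1) -> (4,1) -> (5,1) -> (5,2) -> (5,3) -> (4,3) -> (3,3) -> (2,3) -> (1,3)

The waypoints must appear in the order (3,2), (4,1), (3,3), with no cell reused.
Route from (1,2): 2× down (reaching (3,2)), left to (3,1), 2× down (reaching (5,1)), 2× right (reaching (5,3)), 4× up (reaching (1,3)) — 11 moves in all.
Check: order respected (1 at step 2, 2 at step 4, 3 at step 9); 11 moves as required.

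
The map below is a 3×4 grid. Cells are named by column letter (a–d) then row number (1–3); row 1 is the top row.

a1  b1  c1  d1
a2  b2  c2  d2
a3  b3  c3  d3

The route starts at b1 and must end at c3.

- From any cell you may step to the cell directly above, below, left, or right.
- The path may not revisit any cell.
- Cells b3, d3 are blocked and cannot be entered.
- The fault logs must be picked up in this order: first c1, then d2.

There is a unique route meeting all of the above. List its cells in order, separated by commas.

b1, c1, d1, d2, c2, c3

The waypoints must appear in the order c1, d2, with no cell reused.
Route from b1: right 2 to d1, down 1 to d2, left 1 to c2, down 1 to c3 — 5 moves in all.
Check: order respected (c1 at step 1, d2 at step 3).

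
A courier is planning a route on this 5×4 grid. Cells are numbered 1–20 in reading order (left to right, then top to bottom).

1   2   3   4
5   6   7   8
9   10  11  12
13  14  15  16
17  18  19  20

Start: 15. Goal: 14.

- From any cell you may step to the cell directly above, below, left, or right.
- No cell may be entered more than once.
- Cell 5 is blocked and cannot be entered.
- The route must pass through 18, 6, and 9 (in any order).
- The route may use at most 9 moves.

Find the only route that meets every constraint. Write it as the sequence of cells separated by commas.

The 9-move cap with required stops at 18, 6, 9 leaves no slack for detours.
Route from 15: up 2 to 7, left 1 to 6, down 1 to 10, left 1 to 9, down 2 to 17, right 1 to 18, up 1 to 14 — 9 moves in all.
Check: all required cells visited; 9 ≤ 9 moves.

15, 11, 7, 6, 10, 9, 13, 17, 18, 14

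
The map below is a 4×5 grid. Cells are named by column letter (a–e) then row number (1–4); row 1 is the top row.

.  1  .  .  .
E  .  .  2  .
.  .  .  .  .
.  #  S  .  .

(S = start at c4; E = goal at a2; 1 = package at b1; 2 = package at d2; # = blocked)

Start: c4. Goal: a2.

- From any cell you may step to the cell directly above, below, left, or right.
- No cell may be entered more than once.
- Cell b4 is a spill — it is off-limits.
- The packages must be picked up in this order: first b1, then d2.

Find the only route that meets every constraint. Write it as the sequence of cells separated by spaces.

The waypoints must appear in the order b1, d2, with no cell reused.
Route from c4: 2× right (reaching e4), 3× up (reaching e1), 3× left (reaching b1), down to b2, 2× right (reaching d2), down to d3, 3× left (reaching a3), up to a2 — 16 moves in all.
Check: order respected (1 at step 8, 2 at step 11).

c4 d4 e4 e3 e2 e1 d1 c1 b1 b2 c2 d2 d3 c3 b3 a3 a2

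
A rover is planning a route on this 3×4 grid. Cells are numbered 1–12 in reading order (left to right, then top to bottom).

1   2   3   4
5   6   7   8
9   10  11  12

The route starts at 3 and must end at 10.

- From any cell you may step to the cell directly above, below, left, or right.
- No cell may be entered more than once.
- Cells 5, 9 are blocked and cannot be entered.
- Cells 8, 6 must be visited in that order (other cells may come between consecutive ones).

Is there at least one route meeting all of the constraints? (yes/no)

yes

One route that works: 3 → 4 → 8 → 7 → 6 → 10.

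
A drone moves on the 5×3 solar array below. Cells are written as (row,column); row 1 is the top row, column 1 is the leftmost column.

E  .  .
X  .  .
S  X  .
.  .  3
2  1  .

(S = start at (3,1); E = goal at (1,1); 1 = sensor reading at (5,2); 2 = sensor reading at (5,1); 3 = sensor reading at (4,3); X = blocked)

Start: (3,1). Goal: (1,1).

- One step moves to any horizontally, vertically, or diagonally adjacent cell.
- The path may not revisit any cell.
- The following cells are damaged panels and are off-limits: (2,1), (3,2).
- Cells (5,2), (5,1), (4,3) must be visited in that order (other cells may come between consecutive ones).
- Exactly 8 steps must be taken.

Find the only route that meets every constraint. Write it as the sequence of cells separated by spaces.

(3,1) (4,1) (5,2) (5,1) (4,2) (4,3) (3,3) (2,2) (1,1)

The waypoints must appear in the order (5,2), (5,1), (4,3), with no cell reused.
Route from (3,1): down 1 to (4,1), down-right 1 to (5,2), left 1 to (5,1), up-right 1 to (4,2), right 1 to (4,3), up 1 to (3,3), up-left 2 to (1,1) — 8 moves in all.
Check: order respected (1 at step 2, 2 at step 3, 3 at step 5); 8 moves as required.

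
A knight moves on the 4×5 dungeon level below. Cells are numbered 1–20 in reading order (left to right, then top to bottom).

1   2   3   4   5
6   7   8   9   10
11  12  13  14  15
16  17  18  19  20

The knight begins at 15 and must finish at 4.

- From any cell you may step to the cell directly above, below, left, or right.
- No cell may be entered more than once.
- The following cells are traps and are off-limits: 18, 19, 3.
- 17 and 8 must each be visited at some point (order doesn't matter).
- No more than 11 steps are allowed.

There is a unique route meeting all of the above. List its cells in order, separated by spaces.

15 14 13 12 17 16 11 6 7 8 9 4

The 11-move cap with required stops at 17, 8 leaves no slack for detours.
Route from 15: left 3 to 12, down 1 to 17, left 1 to 16, up 2 to 6, right 3 to 9, up 1 to 4 — 11 moves in all.
Check: all required cells visited; 11 ≤ 11 moves.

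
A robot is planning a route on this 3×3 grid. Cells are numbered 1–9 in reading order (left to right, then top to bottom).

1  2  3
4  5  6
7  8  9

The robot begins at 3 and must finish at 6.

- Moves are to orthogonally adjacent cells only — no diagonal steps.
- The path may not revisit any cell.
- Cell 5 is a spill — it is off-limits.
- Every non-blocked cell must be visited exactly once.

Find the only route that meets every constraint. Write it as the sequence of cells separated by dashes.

Need to visit all 8 open cells exactly once, starting at 3 and ending at 6.
Route from 3: 2× left (reaching 1), 2× down (reaching 7), 2× right (reaching 9), up to 6 — 7 moves in all.
Check: all 8 open cells covered.

3 - 2 - 1 - 4 - 7 - 8 - 9 - 6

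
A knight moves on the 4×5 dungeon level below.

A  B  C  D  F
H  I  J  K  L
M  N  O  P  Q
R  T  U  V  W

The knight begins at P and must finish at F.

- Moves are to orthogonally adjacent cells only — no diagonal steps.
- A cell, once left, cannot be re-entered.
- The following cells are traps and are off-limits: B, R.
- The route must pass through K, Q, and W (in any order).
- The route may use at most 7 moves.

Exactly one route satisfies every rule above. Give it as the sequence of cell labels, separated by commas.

Any route must reach K, Q, and W and still end at F within 7 moves, so the order of the required stops is forced.
Route from P: down 1 to V, right 1 to W, up 2 to L, left 1 to K, up 1 to D, right 1 to F — 7 moves in all.
Check: all required cells visited; 7 ≤ 7 moves.

P, V, W, Q, L, K, D, F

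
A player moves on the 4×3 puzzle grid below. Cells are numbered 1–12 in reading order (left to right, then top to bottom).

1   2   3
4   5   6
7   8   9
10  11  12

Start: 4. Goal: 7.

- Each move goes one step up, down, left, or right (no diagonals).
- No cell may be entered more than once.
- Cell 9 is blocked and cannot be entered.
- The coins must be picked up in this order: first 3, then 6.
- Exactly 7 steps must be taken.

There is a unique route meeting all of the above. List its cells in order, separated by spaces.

The waypoints must appear in the order 3, 6, with no cell reused.
Route from 4: up 1 to 1, right 2 to 3, down 1 to 6, left 1 to 5, down 1 to 8, left 1 to 7 — 7 moves in all.
Check: order respected (3 at step 3, 6 at step 4); 7 moves as required.

4 1 2 3 6 5 8 7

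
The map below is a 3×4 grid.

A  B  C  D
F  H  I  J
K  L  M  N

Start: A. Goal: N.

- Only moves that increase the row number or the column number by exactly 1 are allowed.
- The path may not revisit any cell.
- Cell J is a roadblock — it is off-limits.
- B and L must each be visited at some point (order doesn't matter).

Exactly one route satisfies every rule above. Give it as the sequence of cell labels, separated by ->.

Moves only go right or down, so the column and row indices never decrease.
Route from A: right to B, 2× down (reaching L), 2× right (reaching N) — 5 moves in all.
Check: all required cells visited.

A -> B -> H -> L -> M -> N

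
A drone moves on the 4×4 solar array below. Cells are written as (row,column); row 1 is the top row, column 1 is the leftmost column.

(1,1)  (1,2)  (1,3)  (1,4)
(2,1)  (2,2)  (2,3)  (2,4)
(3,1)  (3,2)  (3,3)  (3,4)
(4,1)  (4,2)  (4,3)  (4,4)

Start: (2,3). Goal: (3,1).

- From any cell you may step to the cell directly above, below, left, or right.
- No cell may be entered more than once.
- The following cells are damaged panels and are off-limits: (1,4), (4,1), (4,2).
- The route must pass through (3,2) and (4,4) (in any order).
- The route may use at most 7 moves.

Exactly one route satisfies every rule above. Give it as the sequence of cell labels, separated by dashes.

(2,3) - (2,4) - (3,4) - (4,4) - (4,3) - (3,3) - (3,2) - (3,1)

The budget equals the shortest possible length, so every move has to be on a shortest route through the required cells.
Route from (2,3): right to (2,4), 2× down (reaching (4,4)), left to (4,3), up to (3,3), 2× left (reaching (3,1)) — 7 moves in all.
Check: all required cells visited; 7 ≤ 7 moves.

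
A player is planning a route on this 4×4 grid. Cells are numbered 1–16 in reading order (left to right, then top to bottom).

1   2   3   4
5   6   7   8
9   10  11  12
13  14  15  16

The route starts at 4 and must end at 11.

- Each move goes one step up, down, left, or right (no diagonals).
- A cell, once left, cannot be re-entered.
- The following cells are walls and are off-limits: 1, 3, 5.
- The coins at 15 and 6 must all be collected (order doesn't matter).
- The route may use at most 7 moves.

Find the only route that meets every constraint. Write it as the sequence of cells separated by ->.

The 7-move cap with required stops at 15, 6 leaves no slack for detours.
Route from 4: down to 8, 2× left (reaching 6), 2× down (reaching 14), right to 15, up to 11 — 7 moves in all.
Check: all required cells visited; 7 ≤ 7 moves.

4 -> 8 -> 7 -> 6 -> 10 -> 14 -> 15 -> 11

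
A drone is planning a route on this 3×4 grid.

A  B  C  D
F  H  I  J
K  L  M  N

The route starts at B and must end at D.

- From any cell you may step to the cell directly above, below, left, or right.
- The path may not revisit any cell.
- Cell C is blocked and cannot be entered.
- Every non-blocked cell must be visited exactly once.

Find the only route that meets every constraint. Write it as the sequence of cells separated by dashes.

B - A - F - K - L - H - I - M - N - J - D

Need to visit all 11 open cells exactly once, starting at B and ending at D.
Cell A has only two open neighbours (F and B), so the path must pass straight through it: one of those is the cell it's entered from and the other is where it exits.
Route from B: left to A, 2× down (reaching K), right to L, up to H, right to I, down to M, right to N, 2× up (reaching D) — 10 moves in all.
Check: all 11 open cells covered.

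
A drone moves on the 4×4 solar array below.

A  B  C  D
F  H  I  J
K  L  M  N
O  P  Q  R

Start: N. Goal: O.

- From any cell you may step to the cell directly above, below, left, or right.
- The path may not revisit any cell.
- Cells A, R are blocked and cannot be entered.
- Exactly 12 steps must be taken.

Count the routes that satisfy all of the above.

Need simple routes of exactly 12 moves from N to O (Manhattan distance 4, so 4 moves are spent on a detour and 4 undoing it).
Enumerating: N J D C I M Q P L H F K O | N J D C I H F K L M Q P O | N J D C B H F K L M Q P O | N J D C B H I M Q P L K O | N J I C B H F K L M Q P O | N M I J D C B H F K L P O.
That gives 6 routes.

6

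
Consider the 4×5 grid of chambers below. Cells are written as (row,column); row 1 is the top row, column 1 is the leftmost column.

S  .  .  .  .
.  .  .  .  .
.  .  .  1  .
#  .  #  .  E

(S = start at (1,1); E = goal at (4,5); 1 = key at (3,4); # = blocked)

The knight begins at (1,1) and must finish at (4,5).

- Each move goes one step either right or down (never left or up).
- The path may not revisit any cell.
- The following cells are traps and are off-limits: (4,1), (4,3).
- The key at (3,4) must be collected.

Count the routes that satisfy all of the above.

A right/down-only route from (1,1) to (4,5) makes exactly 3 down-moves and 4 right-moves in some order.
With no other constraints that would be C(7,3) = 35 routes.
Split at (3,4) and multiply the segment counts (each segment already excludes blocked cells): (1,1)→(3,4): 10; (3,4)→(4,5): 2; product = 20.
That gives 20 routes.

20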